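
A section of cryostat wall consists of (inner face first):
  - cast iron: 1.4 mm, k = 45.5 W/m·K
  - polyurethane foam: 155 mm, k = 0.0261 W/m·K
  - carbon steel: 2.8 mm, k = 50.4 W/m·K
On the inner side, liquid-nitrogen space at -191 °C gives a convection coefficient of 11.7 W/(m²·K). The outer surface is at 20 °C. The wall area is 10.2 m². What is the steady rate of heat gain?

Q ≈ 357 W

Model the wall as resistances in series:
R_inner film = 1/(h_i·A) = 1/(11.7×10.2) = 0.008379 K/W
R_cast iron = L/(kA) = 0.0014/(45.5×10.2) = 3.017×10^-6 K/W
R_polyurethane foam = L/(kA) = 0.155/(0.0261×10.2) = 0.5822 K/W
R_carbon steel = L/(kA) = 0.0028/(50.4×10.2) = 5.447×10^-6 K/W
R_total = 0.5906 K/W
Q = ΔT / R_total = 211 / 0.5906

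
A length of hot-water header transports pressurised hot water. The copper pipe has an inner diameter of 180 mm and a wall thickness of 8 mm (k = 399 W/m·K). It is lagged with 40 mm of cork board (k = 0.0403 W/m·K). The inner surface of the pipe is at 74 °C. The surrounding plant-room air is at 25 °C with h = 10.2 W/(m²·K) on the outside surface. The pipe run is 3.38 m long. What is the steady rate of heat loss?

Cylindrical conduction, so R = ln(r₂/r₁)/(2πkL) per layer, in series:
R_copper pipe wall = ln(98/90)/(2π×399×3.38) = 1.005×10^-5 K/W
R_cork board = ln(138/98)/(2π×0.0403×3.38) = 0.3999 K/W
R_outer film = 1/(h_o·2πr_oL) = 1/(10.2×2π×0.138×3.38) = 0.03345 K/W
R_total = 0.4334 K/W
Q = ΔT/R_total = 49/0.4334

Q ≈ 113 W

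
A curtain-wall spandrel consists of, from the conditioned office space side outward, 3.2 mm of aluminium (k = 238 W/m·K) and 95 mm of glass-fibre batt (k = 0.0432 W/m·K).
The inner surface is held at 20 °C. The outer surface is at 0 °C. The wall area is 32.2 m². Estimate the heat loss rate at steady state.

Q ≈ 293 W

Treating each layer as a thermal resistance in series:
R_aluminium = L/(kA) = 0.0032/(238×32.2) = 4.176×10^-7 K/W
R_glass-fibre batt = L/(kA) = 0.095/(0.0432×32.2) = 0.06829 K/W
R_total = 0.06829 K/W
Q = ΔT / R_total = 20 / 0.06829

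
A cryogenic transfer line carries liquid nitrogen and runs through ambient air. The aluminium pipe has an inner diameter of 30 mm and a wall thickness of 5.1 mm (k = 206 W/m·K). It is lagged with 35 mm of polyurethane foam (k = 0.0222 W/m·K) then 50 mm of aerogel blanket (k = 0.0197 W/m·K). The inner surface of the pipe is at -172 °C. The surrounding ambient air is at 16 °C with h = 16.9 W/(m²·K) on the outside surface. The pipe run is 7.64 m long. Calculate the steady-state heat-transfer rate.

Q ≈ 115 W

For a radial system each layer contributes R = ln(r_out/r_in)/(2πkL); films add R = 1/(hA).
R_aluminium pipe wall = ln(20.1/15)/(2π×206×7.64) = 2.96×10^-5 K/W
R_polyurethane foam = ln(55.1/20.1)/(2π×0.0222×7.64) = 0.9463 K/W
R_aerogel blanket = ln(105.1/55.1)/(2π×0.0197×7.64) = 0.6829 K/W
R_outer film = 1/(h_o·2πr_oL) = 1/(16.9×2π×0.1051×7.64) = 0.01173 K/W
R_total = 1.641 K/W
Q = ΔT/R_total = 188/1.641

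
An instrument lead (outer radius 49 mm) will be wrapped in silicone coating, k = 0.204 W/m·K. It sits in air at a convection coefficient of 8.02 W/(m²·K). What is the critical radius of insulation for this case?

r_cr ≈ 25.4 mm

For a cylinder r_cr = k/h = 0.204/8.02
r_cr = 25.4 mm; since the bare radius (49 mm) is above r_cr, any added insulation will reduce heat loss.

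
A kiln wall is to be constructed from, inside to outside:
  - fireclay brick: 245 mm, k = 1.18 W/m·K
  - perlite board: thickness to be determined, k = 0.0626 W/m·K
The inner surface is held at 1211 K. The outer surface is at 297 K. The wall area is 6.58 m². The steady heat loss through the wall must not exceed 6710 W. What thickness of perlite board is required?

L ≈ 43.1 mm

Model the wall as resistances in series:
R_fireclay brick = L/(kA) = 0.245/(1.18×6.58) = 0.03155 K/W
Sum of the known resistances R_other = 0.03155 K/W
Required total resistance R_tot = ΔT/Q_allow = 914/6710 = 0.1362 K/W
R_perlite board = R_tot − R_other = 0.1047 K/W
L = R·k·A = 0.1047×0.0626×6.58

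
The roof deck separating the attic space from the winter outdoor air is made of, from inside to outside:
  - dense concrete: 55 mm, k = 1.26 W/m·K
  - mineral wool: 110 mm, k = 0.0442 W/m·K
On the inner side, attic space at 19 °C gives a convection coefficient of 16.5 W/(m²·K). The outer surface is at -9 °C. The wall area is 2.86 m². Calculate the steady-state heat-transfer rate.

Q ≈ 30.9 W

Model the wall as resistances in series:
R_inner film = 1/(h_i·A) = 1/(16.5×2.86) = 0.02119 K/W
R_dense concrete = L/(kA) = 0.055/(1.26×2.86) = 0.01526 K/W
R_mineral wool = L/(kA) = 0.11/(0.0442×2.86) = 0.8702 K/W
R_total = 0.9066 K/W
Q = ΔT / R_total = 28 / 0.9066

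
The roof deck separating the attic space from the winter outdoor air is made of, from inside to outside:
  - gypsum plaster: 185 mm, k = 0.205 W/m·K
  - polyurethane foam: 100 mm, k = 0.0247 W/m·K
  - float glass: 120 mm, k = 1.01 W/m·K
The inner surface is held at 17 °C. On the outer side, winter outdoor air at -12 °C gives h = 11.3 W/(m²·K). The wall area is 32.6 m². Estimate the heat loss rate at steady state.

Using the resistance-network approach (series):
R_gypsum plaster = L/(kA) = 0.185/(0.205×32.6) = 0.02768 K/W
R_polyurethane foam = L/(kA) = 0.1/(0.0247×32.6) = 0.1242 K/W
R_float glass = L/(kA) = 0.12/(1.01×32.6) = 0.003645 K/W
R_outer film = 1/(h_o·A) = 1/(11.3×32.6) = 0.002715 K/W
R_total = 0.1582 K/W
Q = ΔT / R_total = 29 / 0.1582

Q ≈ 183 W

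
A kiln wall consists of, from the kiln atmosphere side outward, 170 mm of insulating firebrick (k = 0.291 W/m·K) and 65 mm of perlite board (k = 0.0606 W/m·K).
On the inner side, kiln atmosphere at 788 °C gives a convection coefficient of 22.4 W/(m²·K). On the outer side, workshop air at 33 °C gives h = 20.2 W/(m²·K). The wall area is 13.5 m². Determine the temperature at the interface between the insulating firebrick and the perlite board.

T ≈ 517 °C

Treating each layer as a thermal resistance in series:
R_inner film = 1/(h_i·A) = 1/(22.4×13.5) = 0.003307 K/W
R_insulating firebrick = L/(kA) = 0.17/(0.291×13.5) = 0.04327 K/W
R_perlite board = L/(kA) = 0.065/(0.0606×13.5) = 0.07945 K/W
R_outer film = 1/(h_o·A) = 1/(20.2×13.5) = 0.003667 K/W
R_total = 0.1297 K/W;  Q = ΔT/R_total = 755/0.1297 = 5821 W
T_interface = T_inner − Q·ΣR(inner→interface) = 788 − 5820×0.04658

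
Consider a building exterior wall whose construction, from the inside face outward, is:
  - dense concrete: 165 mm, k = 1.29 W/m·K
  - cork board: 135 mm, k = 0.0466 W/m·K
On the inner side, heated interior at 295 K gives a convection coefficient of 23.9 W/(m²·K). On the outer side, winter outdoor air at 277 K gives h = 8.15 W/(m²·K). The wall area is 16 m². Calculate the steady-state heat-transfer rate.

Q ≈ 90.3 W

Series thermal resistances:
R_inner film = 1/(h_i·A) = 1/(23.9×16) = 0.002615 K/W
R_dense concrete = L/(kA) = 0.165/(1.29×16) = 0.007994 K/W
R_cork board = L/(kA) = 0.135/(0.0466×16) = 0.1811 K/W
R_outer film = 1/(h_o·A) = 1/(8.15×16) = 0.007669 K/W
R_total = 0.1993 K/W
Q = ΔT / R_total = 18 / 0.1993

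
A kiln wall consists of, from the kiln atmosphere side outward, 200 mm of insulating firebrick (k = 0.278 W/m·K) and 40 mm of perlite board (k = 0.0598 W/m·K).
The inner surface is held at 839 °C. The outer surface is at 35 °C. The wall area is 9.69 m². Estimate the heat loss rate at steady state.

Q ≈ 5610 W

Treating each layer as a thermal resistance in series:
R_insulating firebrick = L/(kA) = 0.2/(0.278×9.69) = 0.07424 K/W
R_perlite board = L/(kA) = 0.04/(0.0598×9.69) = 0.06903 K/W
R_total = 0.1433 K/W
Q = ΔT / R_total = 804 / 0.1433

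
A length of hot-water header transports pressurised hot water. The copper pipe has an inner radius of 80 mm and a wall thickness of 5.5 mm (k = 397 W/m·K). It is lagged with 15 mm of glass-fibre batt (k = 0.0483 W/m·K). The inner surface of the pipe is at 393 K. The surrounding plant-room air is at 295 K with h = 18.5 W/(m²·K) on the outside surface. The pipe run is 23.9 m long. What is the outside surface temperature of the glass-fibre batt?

T ≈ 309 K

Treating each annulus and film as a series resistance:
R_copper pipe wall = ln(85.5/80)/(2π×397×23.9) = 1.115×10^-6 K/W
R_glass-fibre batt = ln(100.5/85.5)/(2π×0.0483×23.9) = 0.02229 K/W
R_outer film = 1/(h_o·2πr_oL) = 1/(18.5×2π×0.1005×23.9) = 0.003582 K/W
R_total = 0.02587 K/W
Q = ΔT/R_total = 98/0.02587
Q = 3790 W
T_interface = T_inner − Q·ΣR(inner→interface) = 393 − 3790×0.02229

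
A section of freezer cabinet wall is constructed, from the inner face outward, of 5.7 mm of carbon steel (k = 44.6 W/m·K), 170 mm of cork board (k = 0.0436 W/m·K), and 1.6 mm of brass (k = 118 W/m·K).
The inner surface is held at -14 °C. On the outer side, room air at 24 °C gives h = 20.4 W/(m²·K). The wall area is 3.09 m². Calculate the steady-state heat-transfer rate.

Series thermal resistances:
R_carbon steel = L/(kA) = 0.0057/(44.6×3.09) = 4.136×10^-5 K/W
R_cork board = L/(kA) = 0.17/(0.0436×3.09) = 1.262 K/W
R_brass = L/(kA) = 0.0016/(118×3.09) = 4.388×10^-6 K/W
R_outer film = 1/(h_o·A) = 1/(20.4×3.09) = 0.01586 K/W
R_total = 1.278 K/W
Q = ΔT / R_total = 38 / 1.278

Q ≈ 29.7 W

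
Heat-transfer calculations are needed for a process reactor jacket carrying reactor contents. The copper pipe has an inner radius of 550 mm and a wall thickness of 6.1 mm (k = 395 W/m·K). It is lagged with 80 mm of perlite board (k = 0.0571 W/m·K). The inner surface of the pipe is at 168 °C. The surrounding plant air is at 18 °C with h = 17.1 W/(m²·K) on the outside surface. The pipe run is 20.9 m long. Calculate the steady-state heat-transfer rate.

Treating each annulus and film as a series resistance:
R_copper pipe wall = ln(556.1/550)/(2π×395×20.9) = 2.126×10^-7 K/W
R_perlite board = ln(636.1/556.1)/(2π×0.0571×20.9) = 0.01793 K/W
R_outer film = 1/(h_o·2πr_oL) = 1/(17.1×2π×0.6361×20.9) = 7.001×10^-4 K/W
R_total = 0.01863 K/W
Q = ΔT/R_total = 150/0.01863

Q ≈ 8050 W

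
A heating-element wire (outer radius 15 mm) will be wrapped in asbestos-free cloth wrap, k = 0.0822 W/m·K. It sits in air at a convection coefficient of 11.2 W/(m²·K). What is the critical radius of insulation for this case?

r_cr ≈ 7.34 mm

For a cylinder r_cr = k/h = 0.0822/11.2
r_cr = 7.34 mm; since the bare radius (15 mm) is above r_cr, any added insulation will reduce heat loss.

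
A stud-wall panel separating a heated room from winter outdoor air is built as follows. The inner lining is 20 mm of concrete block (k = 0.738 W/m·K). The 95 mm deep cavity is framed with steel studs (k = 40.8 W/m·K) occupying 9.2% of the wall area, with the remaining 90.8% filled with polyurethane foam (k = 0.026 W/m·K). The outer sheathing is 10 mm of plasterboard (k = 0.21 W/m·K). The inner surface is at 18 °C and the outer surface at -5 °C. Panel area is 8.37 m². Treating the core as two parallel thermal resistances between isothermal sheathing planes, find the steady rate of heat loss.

Sheathing layers in series; stud and cavity paths in parallel between them.
R_inner = 0.02/(0.738×8.37) = 0.003238 K/W
R_stud  = 0.095/(40.8×0.092×8.37) = 0.003024 K/W
R_cav   = 0.095/(0.026×0.908×8.37) = 0.4808 K/W
1/R_core = 1/R_stud + 1/R_cav → R_core = 0.003005 K/W
R_outer = 0.01/(0.21×8.37) = 0.005689 K/W
R_total = 0.01193 K/W
Q = ΔT/R_total = 23/0.01193

Q ≈ 1930 W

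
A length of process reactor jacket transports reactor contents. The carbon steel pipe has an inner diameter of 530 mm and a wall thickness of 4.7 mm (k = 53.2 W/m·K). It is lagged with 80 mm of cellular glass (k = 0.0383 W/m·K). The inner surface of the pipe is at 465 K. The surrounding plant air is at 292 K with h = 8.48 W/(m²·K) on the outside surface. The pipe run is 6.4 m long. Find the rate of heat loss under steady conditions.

For a radial system each layer contributes R = ln(r_out/r_in)/(2πkL); films add R = 1/(hA).
R_carbon steel pipe wall = ln(269.7/265)/(2π×53.2×6.4) = 8.218×10^-6 K/W
R_cellular glass = ln(349.7/269.7)/(2π×0.0383×6.4) = 0.1687 K/W
R_outer film = 1/(h_o·2πr_oL) = 1/(8.48×2π×0.3497×6.4) = 0.008386 K/W
R_total = 0.1771 K/W
Q = ΔT/R_total = 173/0.1771

Q ≈ 977 W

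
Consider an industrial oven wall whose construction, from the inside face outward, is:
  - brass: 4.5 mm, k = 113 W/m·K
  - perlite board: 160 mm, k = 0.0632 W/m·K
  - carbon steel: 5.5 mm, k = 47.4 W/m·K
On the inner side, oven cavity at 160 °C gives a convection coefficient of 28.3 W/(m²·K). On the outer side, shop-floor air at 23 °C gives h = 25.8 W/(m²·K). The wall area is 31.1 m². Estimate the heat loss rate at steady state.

Q ≈ 1640 W

Model the wall as resistances in series:
R_inner film = 1/(h_i·A) = 1/(28.3×31.1) = 0.001136 K/W
R_brass = L/(kA) = 0.0045/(113×31.1) = 1.28×10^-6 K/W
R_perlite board = L/(kA) = 0.16/(0.0632×31.1) = 0.0814 K/W
R_carbon steel = L/(kA) = 0.0055/(47.4×31.1) = 3.731×10^-6 K/W
R_outer film = 1/(h_o·A) = 1/(25.8×31.1) = 0.001246 K/W
R_total = 0.08379 K/W
Q = ΔT / R_total = 137 / 0.08379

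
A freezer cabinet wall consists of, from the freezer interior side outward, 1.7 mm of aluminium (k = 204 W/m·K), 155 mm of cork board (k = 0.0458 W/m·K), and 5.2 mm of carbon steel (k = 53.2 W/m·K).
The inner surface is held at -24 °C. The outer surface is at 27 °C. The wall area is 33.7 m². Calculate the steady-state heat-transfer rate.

Q ≈ 508 W

Series thermal resistances:
R_aluminium = L/(kA) = 0.0017/(204×33.7) = 2.473×10^-7 K/W
R_cork board = L/(kA) = 0.155/(0.0458×33.7) = 0.1004 K/W
R_carbon steel = L/(kA) = 0.0052/(53.2×33.7) = 2.9×10^-6 K/W
R_total = 0.1004 K/W
Q = ΔT / R_total = 51 / 0.1004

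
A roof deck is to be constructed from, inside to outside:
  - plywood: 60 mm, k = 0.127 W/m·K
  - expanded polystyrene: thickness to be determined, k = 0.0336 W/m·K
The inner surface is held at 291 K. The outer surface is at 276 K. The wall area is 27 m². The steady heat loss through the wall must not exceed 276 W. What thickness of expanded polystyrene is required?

L ≈ 33.4 mm

Series thermal resistances:
R_plywood = L/(kA) = 0.06/(0.127×27) = 0.0175 K/W
Sum of the known resistances R_other = 0.0175 K/W
Required total resistance R_tot = ΔT/Q_allow = 15/276 = 0.05435 K/W
R_expanded polystyrene = R_tot − R_other = 0.03685 K/W
L = R·k·A = 0.03685×0.0336×27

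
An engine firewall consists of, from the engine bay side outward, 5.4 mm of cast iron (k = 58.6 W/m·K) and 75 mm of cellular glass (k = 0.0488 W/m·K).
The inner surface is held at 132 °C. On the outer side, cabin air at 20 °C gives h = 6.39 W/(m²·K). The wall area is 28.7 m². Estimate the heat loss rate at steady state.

Series thermal resistances:
R_cast iron = L/(kA) = 0.0054/(58.6×28.7) = 3.211×10^-6 K/W
R_cellular glass = L/(kA) = 0.075/(0.0488×28.7) = 0.05355 K/W
R_outer film = 1/(h_o·A) = 1/(6.39×28.7) = 0.005453 K/W
R_total = 0.05901 K/W
Q = ΔT / R_total = 112 / 0.05901

Q ≈ 1900 W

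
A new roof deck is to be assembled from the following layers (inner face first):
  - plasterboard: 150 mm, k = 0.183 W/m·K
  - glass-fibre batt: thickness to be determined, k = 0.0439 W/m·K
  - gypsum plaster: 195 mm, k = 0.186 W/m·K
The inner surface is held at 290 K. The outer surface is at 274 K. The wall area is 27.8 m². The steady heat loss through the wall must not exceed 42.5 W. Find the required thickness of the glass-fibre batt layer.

L ≈ 377 mm

Series thermal resistances:
R_plasterboard = L/(kA) = 0.15/(0.183×27.8) = 0.02948 K/W
R_gypsum plaster = L/(kA) = 0.195/(0.186×27.8) = 0.03771 K/W
Sum of the known resistances R_other = 0.0672 K/W
Required total resistance R_tot = ΔT/Q_allow = 16/42.5 = 0.3765 K/W
R_glass-fibre batt = R_tot − R_other = 0.3093 K/W
L = R·k·A = 0.3093×0.0439×27.8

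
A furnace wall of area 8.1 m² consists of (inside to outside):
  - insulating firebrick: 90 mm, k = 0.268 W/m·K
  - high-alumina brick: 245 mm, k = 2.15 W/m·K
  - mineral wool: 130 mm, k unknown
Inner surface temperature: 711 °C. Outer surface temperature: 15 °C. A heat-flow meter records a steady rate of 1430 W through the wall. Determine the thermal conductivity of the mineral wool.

k ≈ 0.0372 W/(m·K)

Using the resistance-network approach (series):
R_insulating firebrick = L/(kA) = 0.09/(0.268×8.1) = 0.04146 K/W
R_high-alumina brick = L/(kA) = 0.245/(2.15×8.1) = 0.01407 K/W
Sum of known resistances R_other = 0.05553 K/W
Total R = ΔT/Q = 696/1430 = 0.4867 K/W
R_mineral wool = R_total − R_other = 0.4312 K/W
k = L/(R·A) = 0.13/(0.4312×8.1)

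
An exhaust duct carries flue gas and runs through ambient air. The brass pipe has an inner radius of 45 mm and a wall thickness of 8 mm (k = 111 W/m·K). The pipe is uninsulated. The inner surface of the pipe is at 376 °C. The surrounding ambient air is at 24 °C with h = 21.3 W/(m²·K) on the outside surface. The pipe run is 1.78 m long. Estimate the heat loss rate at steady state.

Treating each annulus and film as a series resistance:
R_brass pipe wall = ln(53/45)/(2π×111×1.78) = 1.318×10^-4 K/W
R_outer film = 1/(h_o·2πr_oL) = 1/(21.3×2π×0.053×1.78) = 0.0792 K/W
R_total = 0.07934 K/W
Q = ΔT/R_total = 352/0.07934

Q ≈ 4440 W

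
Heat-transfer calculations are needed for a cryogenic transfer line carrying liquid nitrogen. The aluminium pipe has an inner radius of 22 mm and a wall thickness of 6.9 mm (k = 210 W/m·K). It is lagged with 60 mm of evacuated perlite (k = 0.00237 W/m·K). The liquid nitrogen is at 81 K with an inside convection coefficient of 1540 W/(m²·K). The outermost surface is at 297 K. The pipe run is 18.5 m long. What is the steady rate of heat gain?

Q ≈ 53 W

Cylindrical conduction, so R = ln(r₂/r₁)/(2πkL) per layer, in series:
R_inner film = 1/(h_i·2πr₁L) = 1/(1540×2π×0.022×18.5) = 2.539×10^-4 K/W
R_aluminium pipe wall = ln(28.9/22)/(2π×210×18.5) = 1.118×10^-5 K/W
R_evacuated perlite = ln(88.9/28.9)/(2π×0.00237×18.5) = 4.079 K/W
R_total = 4.079 K/W
Q = ΔT/R_total = 216/4.079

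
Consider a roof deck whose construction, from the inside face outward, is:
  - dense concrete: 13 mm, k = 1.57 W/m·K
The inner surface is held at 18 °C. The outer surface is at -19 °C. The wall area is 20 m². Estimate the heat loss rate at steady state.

Q ≈ 89400 W

Model the wall as resistances in series:
R_dense concrete = L/(kA) = 0.013/(1.57×20) = 4.14×10^-4 K/W
R_total = 4.14×10^-4 K/W
Q = ΔT / R_total = 37 / 4.14×10^-4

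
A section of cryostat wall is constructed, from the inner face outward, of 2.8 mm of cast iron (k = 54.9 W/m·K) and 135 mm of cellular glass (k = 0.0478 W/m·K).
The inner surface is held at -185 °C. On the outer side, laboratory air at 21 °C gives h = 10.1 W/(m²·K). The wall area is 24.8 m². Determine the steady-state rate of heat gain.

Using the resistance-network approach (series):
R_cast iron = L/(kA) = 0.0028/(54.9×24.8) = 2.057×10^-6 K/W
R_cellular glass = L/(kA) = 0.135/(0.0478×24.8) = 0.1139 K/W
R_outer film = 1/(h_o·A) = 1/(10.1×24.8) = 0.003992 K/W
R_total = 0.1179 K/W
Q = ΔT / R_total = 206 / 0.1179

Q ≈ 1750 W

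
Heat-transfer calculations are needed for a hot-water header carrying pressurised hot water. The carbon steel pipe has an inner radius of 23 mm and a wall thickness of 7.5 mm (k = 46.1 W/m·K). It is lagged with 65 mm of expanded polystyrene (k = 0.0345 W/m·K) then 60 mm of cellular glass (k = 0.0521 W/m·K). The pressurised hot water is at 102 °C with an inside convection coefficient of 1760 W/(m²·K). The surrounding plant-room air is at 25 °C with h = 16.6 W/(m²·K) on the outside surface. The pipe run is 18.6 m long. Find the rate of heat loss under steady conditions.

Radial resistances (cylindrical: R_cond = ln(r_o/r_i)/(2πkL), R_conv = 1/(h·2πrL)):
R_inner film = 1/(h_i·2πr₁L) = 1/(1760×2π×0.023×18.6) = 2.114×10^-4 K/W
R_carbon steel pipe wall = ln(30.5/23)/(2π×46.1×18.6) = 5.239×10^-5 K/W
R_expanded polystyrene = ln(95.5/30.5)/(2π×0.0345×18.6) = 0.2831 K/W
R_cellular glass = ln(155.5/95.5)/(2π×0.0521×18.6) = 0.08007 K/W
R_outer film = 1/(h_o·2πr_oL) = 1/(16.6×2π×0.1555×18.6) = 0.003315 K/W
R_total = 0.3667 K/W
Q = ΔT/R_total = 77/0.3667

Q ≈ 210 W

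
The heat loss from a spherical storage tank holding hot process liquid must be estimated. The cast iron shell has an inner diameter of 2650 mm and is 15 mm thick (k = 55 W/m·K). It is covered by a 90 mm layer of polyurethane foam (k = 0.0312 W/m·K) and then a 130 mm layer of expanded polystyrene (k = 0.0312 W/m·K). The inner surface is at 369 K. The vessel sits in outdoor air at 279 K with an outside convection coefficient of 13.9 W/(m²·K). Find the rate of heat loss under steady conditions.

For a spherical shell R = (1/r₁ − 1/r₂)/(4πk); film R = 1/(h·4πr²). In series:
R_cast iron shell = (1/1.325 − 1/1.34)/(4π×55) = 1.222×10^-5 K/W
R_polyurethane foam = (1/1.34 − 1/1.43)/(4π×0.0312) = 0.1198 K/W
R_expanded polystyrene = (1/1.43 − 1/1.56)/(4π×0.0312) = 0.1486 K/W
R_outer film = 1/(h·4πr_o²) = 1/(13.9×4π×1.56²) = 0.002352 K/W
R_total = 0.2708 K/W
Q = ΔT/R_total = 90/0.2708

Q ≈ 332 W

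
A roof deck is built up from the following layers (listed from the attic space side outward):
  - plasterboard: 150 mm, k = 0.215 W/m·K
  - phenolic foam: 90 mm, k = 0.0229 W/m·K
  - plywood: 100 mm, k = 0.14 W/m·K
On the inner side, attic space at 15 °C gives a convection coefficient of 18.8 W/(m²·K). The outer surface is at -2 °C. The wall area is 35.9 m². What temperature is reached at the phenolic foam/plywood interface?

Model the wall as resistances in series:
R_inner film = 1/(h_i·A) = 1/(18.8×35.9) = 0.001482 K/W
R_plasterboard = L/(kA) = 0.15/(0.215×35.9) = 0.01943 K/W
R_phenolic foam = L/(kA) = 0.09/(0.0229×35.9) = 0.1095 K/W
R_plywood = L/(kA) = 0.1/(0.14×35.9) = 0.0199 K/W
R_total = 0.1503 K/W;  Q = ΔT/R_total = 17/0.1503 = 113.1 W
T_interface = T_inner − Q·ΣR(inner→interface) = 15 − 113×0.1304

T ≈ 0.251 °C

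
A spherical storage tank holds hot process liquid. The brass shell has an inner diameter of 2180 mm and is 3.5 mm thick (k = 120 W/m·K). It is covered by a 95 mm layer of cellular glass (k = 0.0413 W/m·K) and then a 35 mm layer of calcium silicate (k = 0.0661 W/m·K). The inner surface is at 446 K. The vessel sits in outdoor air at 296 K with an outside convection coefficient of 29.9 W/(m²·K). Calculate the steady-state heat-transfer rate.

Q ≈ 874 W

For a spherical shell R = (1/r₁ − 1/r₂)/(4πk); film R = 1/(h·4πr²). In series:
R_brass shell = (1/1.09 − 1/1.0935)/(4π×120) = 1.947×10^-6 K/W
R_cellular glass = (1/1.0935 − 1/1.1885)/(4π×0.0413) = 0.1408 K/W
R_calcium silicate = (1/1.1885 − 1/1.2235)/(4π×0.0661) = 0.02898 K/W
R_outer film = 1/(h·4πr_o²) = 1/(29.9×4π×1.2235²) = 0.001778 K/W
R_total = 0.1716 K/W
Q = ΔT/R_total = 150/0.1716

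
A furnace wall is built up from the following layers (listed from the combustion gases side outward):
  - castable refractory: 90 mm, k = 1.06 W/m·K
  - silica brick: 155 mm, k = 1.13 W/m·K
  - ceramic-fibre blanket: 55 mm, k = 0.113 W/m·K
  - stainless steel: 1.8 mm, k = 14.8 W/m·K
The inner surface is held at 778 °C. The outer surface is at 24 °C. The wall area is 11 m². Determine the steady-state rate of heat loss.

Using the resistance-network approach (series):
R_castable refractory = L/(kA) = 0.09/(1.06×11) = 0.007719 K/W
R_silica brick = L/(kA) = 0.155/(1.13×11) = 0.01247 K/W
R_ceramic-fibre blanket = L/(kA) = 0.055/(0.113×11) = 0.04425 K/W
R_stainless steel = L/(kA) = 0.0018/(14.8×11) = 1.106×10^-5 K/W
R_total = 0.06445 K/W
Q = ΔT / R_total = 754 / 0.06445

Q ≈ 11700 W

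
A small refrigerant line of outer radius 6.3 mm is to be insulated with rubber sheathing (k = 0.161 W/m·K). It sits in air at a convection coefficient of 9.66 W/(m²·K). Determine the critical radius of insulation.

For a cylinder r_cr = k/h = 0.161/9.66
r_cr = 16.7 mm; since the bare radius (6.3 mm) is below r_cr, adding a thin layer of insulation will *increase* heat loss.

r_cr ≈ 16.7 mm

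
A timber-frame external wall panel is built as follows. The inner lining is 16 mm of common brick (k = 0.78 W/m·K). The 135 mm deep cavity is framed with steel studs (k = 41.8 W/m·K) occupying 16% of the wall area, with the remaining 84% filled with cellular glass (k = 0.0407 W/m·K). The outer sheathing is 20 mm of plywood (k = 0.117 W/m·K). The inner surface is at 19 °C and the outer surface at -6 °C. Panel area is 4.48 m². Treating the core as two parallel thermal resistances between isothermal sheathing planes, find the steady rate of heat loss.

Q ≈ 529 W

Sheathing layers in series; stud and cavity paths in parallel between them.
R_inner = 0.016/(0.78×4.48) = 0.004579 K/W
R_stud  = 0.135/(41.8×0.16×4.48) = 0.004506 K/W
R_cav   = 0.135/(0.0407×0.84×4.48) = 0.8814 K/W
1/R_core = 1/R_stud + 1/R_cav → R_core = 0.004483 K/W
R_outer = 0.02/(0.117×4.48) = 0.03816 K/W
R_total = 0.04722 K/W
Q = ΔT/R_total = 25/0.04722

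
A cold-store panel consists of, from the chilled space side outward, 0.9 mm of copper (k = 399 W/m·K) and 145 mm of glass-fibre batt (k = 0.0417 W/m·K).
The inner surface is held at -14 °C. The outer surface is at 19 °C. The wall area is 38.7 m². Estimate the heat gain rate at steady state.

Q ≈ 367 W

Series thermal resistances:
R_copper = L/(kA) = 0.0009/(399×38.7) = 5.829×10^-8 K/W
R_glass-fibre batt = L/(kA) = 0.145/(0.0417×38.7) = 0.08985 K/W
R_total = 0.08985 K/W
Q = ΔT / R_total = 33 / 0.08985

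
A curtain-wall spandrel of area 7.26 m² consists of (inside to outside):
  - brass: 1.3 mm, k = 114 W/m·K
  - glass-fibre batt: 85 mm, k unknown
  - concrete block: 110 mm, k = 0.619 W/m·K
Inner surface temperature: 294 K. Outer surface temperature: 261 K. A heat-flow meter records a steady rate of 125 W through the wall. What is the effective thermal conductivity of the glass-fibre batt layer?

k ≈ 0.0489 W/(m·K)

Using the resistance-network approach (series):
R_brass = L/(kA) = 0.0013/(114×7.26) = 1.571×10^-6 K/W
R_concrete block = L/(kA) = 0.11/(0.619×7.26) = 0.02448 K/W
Sum of known resistances R_other = 0.02448 K/W
Total R = ΔT/Q = 33/125 = 0.264 K/W
R_glass-fibre batt = R_total − R_other = 0.2395 K/W
k = L/(R·A) = 0.085/(0.2395×7.26)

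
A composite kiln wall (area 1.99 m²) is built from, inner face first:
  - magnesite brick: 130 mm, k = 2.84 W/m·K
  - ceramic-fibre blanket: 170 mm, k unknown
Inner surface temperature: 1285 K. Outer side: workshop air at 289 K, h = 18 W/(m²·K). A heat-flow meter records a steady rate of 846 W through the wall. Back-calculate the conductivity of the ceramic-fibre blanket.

k ≈ 0.0758 W/(m·K)

Model the wall as resistances in series:
R_magnesite brick = L/(kA) = 0.13/(2.84×1.99) = 0.023 K/W
R_outer film = 1/(h_o·A) = 1/(18×1.99) = 0.02792 K/W
Sum of known resistances R_other = 0.05092 K/W
Total R = ΔT/Q = 996/846 = 1.177 K/W
R_ceramic-fibre blanket = R_total − R_other = 1.126 K/W
k = L/(R·A) = 0.17/(1.126×1.99)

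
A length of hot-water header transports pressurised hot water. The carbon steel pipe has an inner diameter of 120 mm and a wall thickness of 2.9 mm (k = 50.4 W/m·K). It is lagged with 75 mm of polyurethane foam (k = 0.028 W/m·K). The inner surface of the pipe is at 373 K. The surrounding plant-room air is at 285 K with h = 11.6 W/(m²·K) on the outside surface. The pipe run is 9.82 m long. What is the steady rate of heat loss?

Q ≈ 189 W

Cylindrical conduction, so R = ln(r₂/r₁)/(2πkL) per layer, in series:
R_carbon steel pipe wall = ln(62.9/60)/(2π×50.4×9.82) = 1.518×10^-5 K/W
R_polyurethane foam = ln(137.9/62.9)/(2π×0.028×9.82) = 0.4544 K/W
R_outer film = 1/(h_o·2πr_oL) = 1/(11.6×2π×0.1379×9.82) = 0.01013 K/W
R_total = 0.4645 K/W
Q = ΔT/R_total = 88/0.4645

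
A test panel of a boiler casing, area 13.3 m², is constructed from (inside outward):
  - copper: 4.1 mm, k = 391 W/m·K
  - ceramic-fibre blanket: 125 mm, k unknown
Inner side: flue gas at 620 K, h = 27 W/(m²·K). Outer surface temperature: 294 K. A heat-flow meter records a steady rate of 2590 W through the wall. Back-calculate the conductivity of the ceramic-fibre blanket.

Thermal resistances in series:
R_inner film = 1/(h_i·A) = 1/(27×13.3) = 0.002785 K/W
R_copper = L/(kA) = 0.0041/(391×13.3) = 7.884×10^-7 K/W
Sum of known resistances R_other = 0.002786 K/W
Total R = ΔT/Q = 326/2590 = 0.1259 K/W
R_ceramic-fibre blanket = R_total − R_other = 0.1231 K/W
k = L/(R·A) = 0.125/(0.1231×13.3)

k ≈ 0.0764 W/(m·K)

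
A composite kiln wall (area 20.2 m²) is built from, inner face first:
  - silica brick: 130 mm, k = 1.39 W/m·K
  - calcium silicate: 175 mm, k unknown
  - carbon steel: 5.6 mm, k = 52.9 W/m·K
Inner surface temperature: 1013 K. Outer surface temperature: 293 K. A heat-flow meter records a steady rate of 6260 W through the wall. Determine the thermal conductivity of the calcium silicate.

Model the wall as resistances in series:
R_silica brick = L/(kA) = 0.13/(1.39×20.2) = 0.00463 K/W
R_carbon steel = L/(kA) = 0.0056/(52.9×20.2) = 5.241×10^-6 K/W
Sum of known resistances R_other = 0.004635 K/W
Total R = ΔT/Q = 720/6260 = 0.115 K/W
R_calcium silicate = R_total − R_other = 0.1104 K/W
k = L/(R·A) = 0.175/(0.1104×20.2)

k ≈ 0.0785 W/(m·K)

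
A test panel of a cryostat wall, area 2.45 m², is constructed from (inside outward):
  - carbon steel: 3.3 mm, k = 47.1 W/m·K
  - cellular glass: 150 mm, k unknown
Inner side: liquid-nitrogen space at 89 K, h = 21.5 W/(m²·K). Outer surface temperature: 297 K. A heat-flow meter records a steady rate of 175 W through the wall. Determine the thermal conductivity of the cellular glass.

Series thermal resistances:
R_inner film = 1/(h_i·A) = 1/(21.5×2.45) = 0.01898 K/W
R_carbon steel = L/(kA) = 0.0033/(47.1×2.45) = 2.86×10^-5 K/W
Sum of known resistances R_other = 0.01901 K/W
Total R = ΔT/Q = 208/175 = 1.189 K/W
R_cellular glass = R_total − R_other = 1.17 K/W
k = L/(R·A) = 0.15/(1.17×2.45)

k ≈ 0.0523 W/(m·K)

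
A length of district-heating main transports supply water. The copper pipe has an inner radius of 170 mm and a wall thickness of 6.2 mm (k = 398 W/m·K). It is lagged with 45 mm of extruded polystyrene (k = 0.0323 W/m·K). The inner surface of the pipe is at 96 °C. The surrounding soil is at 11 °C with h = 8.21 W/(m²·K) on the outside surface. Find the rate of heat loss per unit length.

q′ ≈ 70.3 W/m

Treating each annulus and film as a series resistance:
R_copper pipe wall = ln(176.2/170)/(2π×398×1) = 1.432×10^-5 K/W
R_extruded polystyrene = ln(221.2/176.2)/(2π×0.0323×1) = 1.121 K/W
R_outer film = 1/(h_o·2πr_oL) = 1/(8.21×2π×0.2212×1) = 0.08764 K/W
R_total = 1.208 K/W
Q = ΔT/R_total = 85/1.208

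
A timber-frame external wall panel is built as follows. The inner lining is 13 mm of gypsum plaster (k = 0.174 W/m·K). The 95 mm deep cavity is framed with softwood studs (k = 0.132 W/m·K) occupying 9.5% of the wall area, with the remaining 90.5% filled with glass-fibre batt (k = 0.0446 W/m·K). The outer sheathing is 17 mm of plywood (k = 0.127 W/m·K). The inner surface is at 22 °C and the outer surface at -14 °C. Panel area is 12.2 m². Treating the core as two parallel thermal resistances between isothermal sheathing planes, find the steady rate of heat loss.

Sheathing layers in series; stud and cavity paths in parallel between them.
R_inner = 0.013/(0.174×12.2) = 0.006124 K/W
R_stud  = 0.095/(0.132×0.095×12.2) = 0.621 K/W
R_cav   = 0.095/(0.0446×0.905×12.2) = 0.1929 K/W
1/R_core = 1/R_stud + 1/R_cav → R_core = 0.1472 K/W
R_outer = 0.017/(0.127×12.2) = 0.01097 K/W
R_total = 0.1643 K/W
Q = ΔT/R_total = 36/0.1643

Q ≈ 219 W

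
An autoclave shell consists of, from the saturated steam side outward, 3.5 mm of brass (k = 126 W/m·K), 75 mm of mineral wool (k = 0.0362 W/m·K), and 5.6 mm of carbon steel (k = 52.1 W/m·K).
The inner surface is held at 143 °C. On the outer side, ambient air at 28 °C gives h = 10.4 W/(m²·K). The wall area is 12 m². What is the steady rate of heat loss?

Q ≈ 636 W

Treating each layer as a thermal resistance in series:
R_brass = L/(kA) = 0.0035/(126×12) = 2.315×10^-6 K/W
R_mineral wool = L/(kA) = 0.075/(0.0362×12) = 0.1727 K/W
R_carbon steel = L/(kA) = 0.0056/(52.1×12) = 8.957×10^-6 K/W
R_outer film = 1/(h_o·A) = 1/(10.4×12) = 0.008013 K/W
R_total = 0.1807 K/W
Q = ΔT / R_total = 115 / 0.1807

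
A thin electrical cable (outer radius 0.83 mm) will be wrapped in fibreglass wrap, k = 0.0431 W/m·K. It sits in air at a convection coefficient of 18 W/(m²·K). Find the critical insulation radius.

r_cr ≈ 2.39 mm

For a cylinder r_cr = k/h = 0.0431/18
r_cr = 2.39 mm; since the bare radius (0.83 mm) is below r_cr, adding a thin layer of insulation will *increase* heat loss.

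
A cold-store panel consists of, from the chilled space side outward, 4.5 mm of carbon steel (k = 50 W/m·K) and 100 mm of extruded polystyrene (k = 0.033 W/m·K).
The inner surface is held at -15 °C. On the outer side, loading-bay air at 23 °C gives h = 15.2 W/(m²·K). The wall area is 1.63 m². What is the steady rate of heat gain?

Q ≈ 20 W

Series thermal resistances:
R_carbon steel = L/(kA) = 0.0045/(50×1.63) = 5.521×10^-5 K/W
R_extruded polystyrene = L/(kA) = 0.1/(0.033×1.63) = 1.859 K/W
R_outer film = 1/(h_o·A) = 1/(15.2×1.63) = 0.04036 K/W
R_total = 1.899 K/W
Q = ΔT / R_total = 38 / 1.899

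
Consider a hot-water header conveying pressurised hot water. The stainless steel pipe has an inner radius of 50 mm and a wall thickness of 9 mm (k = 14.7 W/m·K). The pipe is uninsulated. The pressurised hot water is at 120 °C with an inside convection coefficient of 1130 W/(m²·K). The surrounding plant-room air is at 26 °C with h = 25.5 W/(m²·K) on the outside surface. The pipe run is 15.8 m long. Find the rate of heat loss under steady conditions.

Radial resistances (cylindrical: R_cond = ln(r_o/r_i)/(2πkL), R_conv = 1/(h·2πrL)):
R_inner film = 1/(h_i·2πr₁L) = 1/(1130×2π×0.05×15.8) = 1.783×10^-4 K/W
R_stainless steel pipe wall = ln(59/50)/(2π×14.7×15.8) = 1.134×10^-4 K/W
R_outer film = 1/(h_o·2πr_oL) = 1/(25.5×2π×0.059×15.8) = 0.006695 K/W
R_total = 0.006987 K/W
Q = ΔT/R_total = 94/0.006987

Q ≈ 13500 W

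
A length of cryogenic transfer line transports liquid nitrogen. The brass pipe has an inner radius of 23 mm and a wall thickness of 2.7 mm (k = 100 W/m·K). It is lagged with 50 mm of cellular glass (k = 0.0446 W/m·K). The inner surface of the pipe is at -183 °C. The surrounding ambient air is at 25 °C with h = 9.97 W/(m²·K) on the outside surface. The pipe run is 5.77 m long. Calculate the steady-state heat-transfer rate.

Q ≈ 295 W

Radial resistances (cylindrical: R_cond = ln(r_o/r_i)/(2πkL), R_conv = 1/(h·2πrL)):
R_brass pipe wall = ln(25.7/23)/(2π×100×5.77) = 3.062×10^-5 K/W
R_cellular glass = ln(75.7/25.7)/(2π×0.0446×5.77) = 0.6681 K/W
R_outer film = 1/(h_o·2πr_oL) = 1/(9.97×2π×0.0757×5.77) = 0.03655 K/W
R_total = 0.7047 K/W
Q = ΔT/R_total = 208/0.7047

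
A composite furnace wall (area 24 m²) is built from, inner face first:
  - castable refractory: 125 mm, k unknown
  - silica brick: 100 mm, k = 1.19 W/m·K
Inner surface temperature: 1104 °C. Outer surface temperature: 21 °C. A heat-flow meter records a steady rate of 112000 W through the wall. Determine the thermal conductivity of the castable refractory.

k ≈ 0.844 W/(m·K)

Thermal resistances in series:
R_silica brick = L/(kA) = 0.1/(1.19×24) = 0.003501 K/W
Sum of known resistances R_other = 0.003501 K/W
Total R = ΔT/Q = 1083/112000 = 0.00967 K/W
R_castable refractory = R_total − R_other = 0.006168 K/W
k = L/(R·A) = 0.125/(0.006168×24)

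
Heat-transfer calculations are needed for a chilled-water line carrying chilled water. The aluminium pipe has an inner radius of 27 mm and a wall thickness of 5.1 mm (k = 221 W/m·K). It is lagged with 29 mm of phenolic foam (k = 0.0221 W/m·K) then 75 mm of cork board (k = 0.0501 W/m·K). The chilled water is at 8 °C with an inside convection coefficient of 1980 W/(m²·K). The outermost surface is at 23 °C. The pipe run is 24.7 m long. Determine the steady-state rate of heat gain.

Q ≈ 51.6 W

For a radial system each layer contributes R = ln(r_out/r_in)/(2πkL); films add R = 1/(hA).
R_inner film = 1/(h_i·2πr₁L) = 1/(1980×2π×0.027×24.7) = 1.205×10^-4 K/W
R_aluminium pipe wall = ln(32.1/27)/(2π×221×24.7) = 5.045×10^-6 K/W
R_phenolic foam = ln(61.1/32.1)/(2π×0.0221×24.7) = 0.1877 K/W
R_cork board = ln(136.1/61.1)/(2π×0.0501×24.7) = 0.103 K/W
R_total = 0.2908 K/W
Q = ΔT/R_total = 15/0.2908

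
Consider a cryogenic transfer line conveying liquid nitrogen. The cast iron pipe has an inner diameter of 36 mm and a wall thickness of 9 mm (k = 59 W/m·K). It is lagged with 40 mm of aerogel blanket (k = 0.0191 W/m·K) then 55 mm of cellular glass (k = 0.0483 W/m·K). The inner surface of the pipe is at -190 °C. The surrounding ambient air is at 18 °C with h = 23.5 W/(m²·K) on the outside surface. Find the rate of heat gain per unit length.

q′ ≈ 21.7 W/m

Per-layer cylindrical resistances, series-summed:
R_cast iron pipe wall = ln(27/18)/(2π×59×1) = 0.001094 K/W
R_aerogel blanket = ln(67/27)/(2π×0.0191×1) = 7.573 K/W
R_cellular glass = ln(122/67)/(2π×0.0483×1) = 1.975 K/W
R_outer film = 1/(h_o·2πr_oL) = 1/(23.5×2π×0.122×1) = 0.05551 K/W
R_total = 9.605 K/W
Q = ΔT/R_total = 208/9.605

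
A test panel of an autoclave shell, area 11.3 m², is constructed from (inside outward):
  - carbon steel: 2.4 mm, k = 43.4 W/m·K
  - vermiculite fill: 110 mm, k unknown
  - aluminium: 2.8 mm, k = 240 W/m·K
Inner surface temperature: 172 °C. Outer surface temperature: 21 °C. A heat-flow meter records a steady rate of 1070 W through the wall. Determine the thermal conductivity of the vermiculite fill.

k ≈ 0.069 W/(m·K)

Model the wall as resistances in series:
R_carbon steel = L/(kA) = 0.0024/(43.4×11.3) = 4.894×10^-6 K/W
R_aluminium = L/(kA) = 0.0028/(240×11.3) = 1.032×10^-6 K/W
Sum of known resistances R_other = 5.926×10^-6 K/W
Total R = ΔT/Q = 151/1070 = 0.1411 K/W
R_vermiculite fill = R_total − R_other = 0.1411 K/W
k = L/(R·A) = 0.11/(0.1411×11.3)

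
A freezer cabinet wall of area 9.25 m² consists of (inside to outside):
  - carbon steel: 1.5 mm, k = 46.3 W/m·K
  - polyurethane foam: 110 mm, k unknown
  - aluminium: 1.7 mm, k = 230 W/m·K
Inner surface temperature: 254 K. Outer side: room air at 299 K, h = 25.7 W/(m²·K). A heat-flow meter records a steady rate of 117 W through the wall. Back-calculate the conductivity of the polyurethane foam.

k ≈ 0.0313 W/(m·K)

Model the wall as resistances in series:
R_carbon steel = L/(kA) = 0.0015/(46.3×9.25) = 3.502×10^-6 K/W
R_aluminium = L/(kA) = 0.0017/(230×9.25) = 7.991×10^-7 K/W
R_outer film = 1/(h_o·A) = 1/(25.7×9.25) = 0.004207 K/W
Sum of known resistances R_other = 0.004211 K/W
Total R = ΔT/Q = 45/117 = 0.3846 K/W
R_polyurethane foam = R_total − R_other = 0.3804 K/W
k = L/(R·A) = 0.11/(0.3804×9.25)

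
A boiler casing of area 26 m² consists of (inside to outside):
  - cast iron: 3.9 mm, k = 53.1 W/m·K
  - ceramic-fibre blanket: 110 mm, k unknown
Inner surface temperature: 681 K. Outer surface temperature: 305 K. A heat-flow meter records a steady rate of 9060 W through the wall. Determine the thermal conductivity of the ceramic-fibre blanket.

Treating each layer as a thermal resistance in series:
R_cast iron = L/(kA) = 0.0039/(53.1×26) = 2.825×10^-6 K/W
Sum of known resistances R_other = 2.825×10^-6 K/W
Total R = ΔT/Q = 376/9060 = 0.0415 K/W
R_ceramic-fibre blanket = R_total − R_other = 0.0415 K/W
k = L/(R·A) = 0.11/(0.0415×26)

k ≈ 0.102 W/(m·K)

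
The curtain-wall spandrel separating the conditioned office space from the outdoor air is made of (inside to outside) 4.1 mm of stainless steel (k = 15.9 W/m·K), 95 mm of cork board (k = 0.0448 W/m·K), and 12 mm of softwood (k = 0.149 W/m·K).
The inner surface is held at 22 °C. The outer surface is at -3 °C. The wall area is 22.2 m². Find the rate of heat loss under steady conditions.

Q ≈ 252 W

Treating each layer as a thermal resistance in series:
R_stainless steel = L/(kA) = 0.0041/(15.9×22.2) = 1.162×10^-5 K/W
R_cork board = L/(kA) = 0.095/(0.0448×22.2) = 0.09552 K/W
R_softwood = L/(kA) = 0.012/(0.149×22.2) = 0.003628 K/W
R_total = 0.09916 K/W
Q = ΔT / R_total = 25 / 0.09916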